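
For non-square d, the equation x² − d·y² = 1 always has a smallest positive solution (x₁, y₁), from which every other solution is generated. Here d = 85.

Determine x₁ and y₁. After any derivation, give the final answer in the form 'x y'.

d=85: √d = [9; 4,1,1,4,18] (ℓ=5, odd), read p_9/q_9
i=0: a=9 ⇒ p=9, q=1
i=1: a=4 ⇒ p=37, q=4
i=2: a=1 ⇒ p=46, q=5
…
i=8: a=1 ⇒ p=62739, q=6805
i=9: a=4 ⇒ p=285769, q=30996
fundamental: x₁=285769, y₁=30996  (since 81663921361 − 85·960752016 = 1)

285769 30996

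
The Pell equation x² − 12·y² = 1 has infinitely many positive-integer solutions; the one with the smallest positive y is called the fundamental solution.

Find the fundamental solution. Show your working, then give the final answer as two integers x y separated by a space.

7 2

d=12: √d = [3; 2,6] (ℓ=2, even), read p_1/q_1
step 0: (3, 1)  from 3·(1,0) + (0,1)
step 1: (7, 2)  from 2·(3,1) + (1,0)
fundamental: x₁=7, y₁=2  (since 49 − 12·4 = 1)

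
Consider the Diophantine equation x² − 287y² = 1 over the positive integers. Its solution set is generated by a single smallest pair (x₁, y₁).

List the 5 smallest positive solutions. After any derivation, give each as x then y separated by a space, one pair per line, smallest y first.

288 17
165887 9792
95550624 5640175
55036993537 3248731008
31701212726688 1871263420433

d=287: √d = [16; 1,15,1,32] (ℓ=4, even), read p_3/q_3
a_0=16:  p_0=16·1+0=16,  q_0=16·0+1=1
…
a_2=15:  p_2=15·17+16=271,  q_2=15·1+1=16
a_3=1:  p_3=1·271+17=288,  q_3=1·16+1=17
fundamental: x₁=288, y₁=17  (since 82944 − 287·289 = 1)
n=2: (288,17)∘(288,17) = (288·288+287·17·17, 288·17+17·288) = (165887,9792)
n=3: (165887,9792)∘(288,17) = (288·165887+287·17·9792, 288·9792+17·165887) = (95550624,5640175)
n=4: (95550624,5640175)∘(288,17) = (288·95550624+287·17·5640175, 288·5640175+17·95550624) = (55036993537,3248731008)
n=5: (55036993537,3248731008)∘(288,17) = (288·55036993537+287·17·3248731008, 288·3248731008+17·55036993537) = (31701212726688,1871263420433)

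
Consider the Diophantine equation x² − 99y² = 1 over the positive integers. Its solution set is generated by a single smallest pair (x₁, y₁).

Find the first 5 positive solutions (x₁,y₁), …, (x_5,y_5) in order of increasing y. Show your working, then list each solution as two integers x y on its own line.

10 1
199 20
3970 399
79201 7960
1580050 158801

√99 = [9; 1,18, …], period ℓ=2 (even) → k=1
i=0: a=9 ⇒ p=9, q=1
i=1: a=1 ⇒ p=10, q=1
→ (10, 1).  Check: 10²=100, 99·1²=99, difference 1.
(10+1√99)^2 = 199 + 20√99
(10+1√99)^3 = 3970 + 399√99
(10+1√99)^4 = 79201 + 7960√99
(10+1√99)^5 = 1580050 + 158801√99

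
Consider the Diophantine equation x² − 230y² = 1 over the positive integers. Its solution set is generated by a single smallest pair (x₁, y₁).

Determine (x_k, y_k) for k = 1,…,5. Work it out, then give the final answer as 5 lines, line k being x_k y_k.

91 6
16561 1092
3014011 198738
548533441 36169224
99830072251 6582600030

[15; 6,30] for √230; ℓ=2 ⇒ convergent index 1
a_0=15:  p_0=15·1+0=15,  q_0=15·0+1=1
a_1=6:  p_1=6·15+1=91,  q_1=6·1+0=6
fundamental: x₁=91, y₁=6  (since 8281 − 230·36 = 1)
(91+6√230)^2 = 16561 + 1092√230
(91+6√230)^3 = 3014011 + 198738√230
(91+6√230)^4 = 548533441 + 36169224√230
(91+6√230)^5 = 99830072251 + 6582600030√230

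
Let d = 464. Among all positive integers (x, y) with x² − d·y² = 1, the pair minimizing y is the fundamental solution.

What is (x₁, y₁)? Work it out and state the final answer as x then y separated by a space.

9801 455

√464 = [21; 1,1,5,1,1,1,5,1,1,42, …], period ℓ=10 (even) → k=9
i=0: a=21 ⇒ p=21, q=1
i=1: a=1 ⇒ p=22, q=1
i=2: a=1 ⇒ p=43, q=2
…
i=5: a=1 ⇒ p=517, q=24
…
i=7: a=5 ⇒ p=4502, q=209
i=8: a=1 ⇒ p=5299, q=246
i=9: a=1 ⇒ p=9801, q=455
→ (9801, 455).  Check: 9801²=96059601, 464·455²=96059600, difference 1.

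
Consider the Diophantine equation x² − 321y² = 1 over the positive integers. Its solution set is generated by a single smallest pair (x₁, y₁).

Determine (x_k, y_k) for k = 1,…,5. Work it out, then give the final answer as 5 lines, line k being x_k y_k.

215 12
92449 5160
39752855 2218788
17093635201 954073680
7350223383575 410249463612

√321 → a₀=17, period (1,10,1,34); ℓ=4 even so k=3
a_0=17:  p_0=17·1+0=17,  q_0=17·0+1=1
…
a_2=10:  p_2=10·18+17=197,  q_2=10·1+1=11
a_3=1:  p_3=1·197+18=215,  q_3=1·11+1=12
fundamental: x₁=215, y₁=12  (since 46225 − 321·144 = 1)
k=2:  x_2 = 215·215+321·12·12 = 92449,  y_2 = 215·12+12·215 = 5160
k=3:  x_3 = 215·92449+321·12·5160 = 39752855,  y_3 = 215·5160+12·92449 = 2218788
k=4:  x_4 = 215·39752855+321·12·2218788 = 17093635201,  y_4 = 215·2218788+12·39752855 = 954073680
k=5:  x_5 = 215·17093635201+321·12·954073680 = 7350223383575,  y_5 = 215·954073680+12·17093635201 = 410249463612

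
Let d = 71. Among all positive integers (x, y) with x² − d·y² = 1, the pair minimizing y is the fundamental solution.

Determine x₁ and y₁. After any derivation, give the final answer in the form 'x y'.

[8; 2,2,1,7,1,2,2,16] for √71; ℓ=8 ⇒ convergent index 7
k=0  a_k=8  p_k/q_k = 8/1
…
k=3  a_k=1  p_k/q_k = 59/7
…
k=6  a_k=2  p_k/q_k = 1483/176
k=7  a_k=2  p_k/q_k = 3480/413
→ (3480, 413).  Check: 3480²=12110400, 71·413²=12110399, difference 1.

3480 413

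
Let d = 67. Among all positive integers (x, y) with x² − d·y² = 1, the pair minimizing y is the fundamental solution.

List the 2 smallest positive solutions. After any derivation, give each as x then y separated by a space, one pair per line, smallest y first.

√67 = [8; 5,2,1,1,7,1,1,2,5,16, …], period ℓ=10 (even) → k=9
i=0: a=8 ⇒ p=8, q=1
…
i=5: a=7 ⇒ p=1678, q=205
…
i=8: a=2 ⇒ p=9053, q=1106
i=9: a=5 ⇒ p=48842, q=5967
(x₁, y₁) = (48842, 5967);  48842² − 67·5967² = 1 ✓
n=2: (48842,5967)∘(48842,5967) = (48842·48842+67·5967·5967, 48842·5967+5967·48842) = (4771081927,582880428)

48842 5967
4771081927 582880428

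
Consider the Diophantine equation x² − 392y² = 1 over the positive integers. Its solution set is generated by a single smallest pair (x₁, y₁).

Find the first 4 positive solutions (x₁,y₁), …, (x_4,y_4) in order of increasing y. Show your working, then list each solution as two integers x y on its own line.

√392 → a₀=19, period (1,3,1,38); ℓ=4 even so k=3
a_0=19:  p_0=19·1+0=19,  q_0=19·0+1=1
…
a_2=3:  p_2=3·20+19=79,  q_2=3·1+1=4
a_3=1:  p_3=1·79+20=99,  q_3=1·4+1=5
→ (99, 5).  Check: 99²=9801, 392·5²=9800, difference 1.
n=2: (99,5)∘(99,5) = (99·99+392·5·5, 99·5+5·99) = (19601,990)
n=3: (19601,990)∘(99,5) = (99·19601+392·5·990, 99·990+5·19601) = (3880899,196015)
n=4: (3880899,196015)∘(99,5) = (99·3880899+392·5·196015, 99·196015+5·3880899) = (768398401,38809980)

99 5
19601 990
3880899 196015
768398401 38809980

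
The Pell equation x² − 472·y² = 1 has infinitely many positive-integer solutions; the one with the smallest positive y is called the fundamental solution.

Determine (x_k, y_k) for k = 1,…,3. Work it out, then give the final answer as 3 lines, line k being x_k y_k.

√472 → a₀=21, period (1,2,1,1,1,…,2,1,42); ℓ=14 even so k=13
a_0=21:  p_0=21·1+0=21,  q_0=21·0+1=1
a_1=1:  p_1=1·21+1=22,  q_1=1·1+0=1
…
a_3=1:  p_3=1·65+22=87,  q_3=1·3+1=4
a_4=1:  p_4=1·87+65=152,  q_4=1·4+3=7
a_5=1:  p_5=1·152+87=239,  q_5=1·7+4=11
…
a_8=4:  p_8=4·5779+1108=24224,  q_8=4·266+51=1115
a_9=1:  p_9=1·24224+5779=30003,  q_9=1·1115+266=1381
a_10=1:  p_10=1·30003+24224=54227,  q_10=1·1381+1115=2496
…
a_12=2:  p_12=2·84230+54227=222687,  q_12=2·3877+2496=10250
a_13=1:  p_13=1·222687+84230=306917,  q_13=1·10250+3877=14127
(x₁, y₁) = (306917, 14127);  306917² − 472·14127² = 1 ✓
n=2: (306917,14127)∘(306917,14127) = (306917·306917+472·14127·14127, 306917·14127+14127·306917) = (188396089777,8671632918)
n=3: (188396089777,8671632918)∘(306917,14127) = (306917·188396089777+472·14127·8671632918, 306917·8671632918+14127·188396089777) = (115643925371868101,5322943120573485)

306917 14127
188396089777 8671632918
115643925371868101 5322943120573485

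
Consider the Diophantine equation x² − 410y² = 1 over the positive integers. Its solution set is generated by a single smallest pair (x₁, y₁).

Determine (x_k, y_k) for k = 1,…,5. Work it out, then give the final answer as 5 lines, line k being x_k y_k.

81 4
13121 648
2125521 104972
344321281 17004816
55777922001 2754675220

d=410: √d = [20; 4,40] (ℓ=2, even), read p_1/q_1
step 0: (20, 1)  from 20·(1,0) + (0,1)
step 1: (81, 4)  from 4·(20,1) + (1,0)
(x₁, y₁) = (81, 4);  81² − 410·4² = 1 ✓
k=2:  x_2 = 81·81+410·4·4 = 13121,  y_2 = 81·4+4·81 = 648
k=3:  x_3 = 81·13121+410·4·648 = 2125521,  y_3 = 81·648+4·13121 = 104972
k=4:  x_4 = 81·2125521+410·4·104972 = 344321281,  y_4 = 81·104972+4·2125521 = 17004816
k=5:  x_5 = 81·344321281+410·4·17004816 = 55777922001,  y_5 = 81·17004816+4·344321281 = 2754675220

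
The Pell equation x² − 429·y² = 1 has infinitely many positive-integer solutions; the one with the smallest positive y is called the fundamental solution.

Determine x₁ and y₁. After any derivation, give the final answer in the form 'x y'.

d=429: √d = [20; 1,2,2,9,1,12,1,9,2,2,1,40] (ℓ=12, even), read p_11/q_11
a_0=20:  p_0=20·1+0=20,  q_0=20·0+1=1
a_1=1:  p_1=1·20+1=21,  q_1=1·1+0=1
a_2=2:  p_2=2·21+20=62,  q_2=2·1+1=3
a_3=2:  p_3=2·62+21=145,  q_3=2·3+1=7
a_4=9:  p_4=9·145+62=1367,  q_4=9·7+3=66
a_5=1:  p_5=1·1367+145=1512,  q_5=1·66+7=73
a_6=12:  p_6=12·1512+1367=19511,  q_6=12·73+66=942
…
a_8=9:  p_8=9·21023+19511=208718,  q_8=9·1015+942=10077
a_9=2:  p_9=2·208718+21023=438459,  q_9=2·10077+1015=21169
a_10=2:  p_10=2·438459+208718=1085636,  q_10=2·21169+10077=52415
a_11=1:  p_11=1·1085636+438459=1524095,  q_11=1·52415+21169=73584
(x₁, y₁) = (1524095, 73584);  1524095² − 429·73584² = 1 ✓

1524095 73584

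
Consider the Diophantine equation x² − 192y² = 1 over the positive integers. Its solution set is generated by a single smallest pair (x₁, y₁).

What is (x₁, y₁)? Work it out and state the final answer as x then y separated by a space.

√192 → a₀=13, period (1,5,1,26); ℓ=4 even so k=3
i=0: a=13 ⇒ p=13, q=1
…
i=2: a=5 ⇒ p=83, q=6
i=3: a=1 ⇒ p=97, q=7
(x₁, y₁) = (97, 7);  97² − 192·7² = 1 ✓

97 7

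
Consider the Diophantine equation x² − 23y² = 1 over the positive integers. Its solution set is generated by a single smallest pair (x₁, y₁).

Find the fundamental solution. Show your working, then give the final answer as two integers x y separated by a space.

24 5

√23 = [4; 1,3,1,8, …], period ℓ=4 (even) → k=3
k=0  a_k=4  p_k/q_k = 4/1
k=1  a_k=1  p_k/q_k = 5/1
k=2  a_k=3  p_k/q_k = 19/4
k=3  a_k=1  p_k/q_k = 24/5
→ (24, 5).  Check: 24²=576, 23·5²=575, difference 1.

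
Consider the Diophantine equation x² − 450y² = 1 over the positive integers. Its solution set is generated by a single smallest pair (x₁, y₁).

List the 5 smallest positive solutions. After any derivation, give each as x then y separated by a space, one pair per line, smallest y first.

[21; 4,1,2,4,2,1,4,42] for √450; ℓ=8 ⇒ convergent index 7
i=0: a=21 ⇒ p=21, q=1
…
i=2: a=1 ⇒ p=106, q=5
i=3: a=2 ⇒ p=297, q=14
…
i=6: a=1 ⇒ p=4179, q=197
i=7: a=4 ⇒ p=19601, q=924
fundamental: x₁=19601, y₁=924  (since 384199201 − 450·853776 = 1)
n=2: (19601,924)∘(19601,924) = (19601·19601+450·924·924, 19601·924+924·19601) = (768398401,36222648)
n=3: (768398401,36222648)∘(19601,924) = (19601·768398401+450·924·36222648, 19601·36222648+924·768398401) = (30122754096401,1420000245972)
n=4: (30122754096401,1420000245972)∘(19601,924) = (19601·30122754096401+450·924·1420000245972, 19601·1420000245972+924·30122754096401) = (1180872205318713601,55666849606371696)
n=5: (1180872205318713601,55666849606371696)∘(19601,924) = (19601·1180872205318713601+450·924·55666849606371696, 19601·55666849606371696+924·1180872205318713601) = (46292552162781456490001,2182251836848982980620)

19601 924
768398401 36222648
30122754096401 1420000245972
1180872205318713601 55666849606371696
46292552162781456490001 2182251836848982980620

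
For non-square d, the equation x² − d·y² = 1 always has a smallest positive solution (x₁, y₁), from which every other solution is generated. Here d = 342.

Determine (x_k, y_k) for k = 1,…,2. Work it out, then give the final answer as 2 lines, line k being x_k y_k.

√342 = [18; 2,36, …], period ℓ=2 (even) → k=1
k=0  a_k=18  p_k/q_k = 18/1
k=1  a_k=2  p_k/q_k = 37/2
fundamental: x₁=37, y₁=2  (since 1369 − 342·4 = 1)
k=2:  x_2 = 37·37+342·2·2 = 2737,  y_2 = 37·2+2·37 = 148

37 2
2737 148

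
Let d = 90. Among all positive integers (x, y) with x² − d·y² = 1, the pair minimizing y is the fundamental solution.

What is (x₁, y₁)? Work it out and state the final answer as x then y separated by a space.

19 2

√90 = [9; 2,18, …], period ℓ=2 (even) → k=1
a_0=9:  p_0=9·1+0=9,  q_0=9·0+1=1
a_1=2:  p_1=2·9+1=19,  q_1=2·1+0=2
fundamental: x₁=19, y₁=2  (since 361 − 90·4 = 1)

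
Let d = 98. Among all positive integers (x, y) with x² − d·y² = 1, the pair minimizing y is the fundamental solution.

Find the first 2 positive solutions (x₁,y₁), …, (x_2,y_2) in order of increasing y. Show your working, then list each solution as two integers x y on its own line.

[9; 1,8,1,18] for √98; ℓ=4 ⇒ convergent index 3
step 0: (9, 1)  from 9·(1,0) + (0,1)
step 1: (10, 1)  from 1·(9,1) + (1,0)
step 2: (89, 9)  from 8·(10,1) + (9,1)
step 3: (99, 10)  from 1·(89,9) + (10,1)
fundamental: x₁=99, y₁=10  (since 9801 − 98·100 = 1)
n=2: (99,10)∘(99,10) = (99·99+98·10·10, 99·10+10·99) = (19601,1980)

99 10
19601 1980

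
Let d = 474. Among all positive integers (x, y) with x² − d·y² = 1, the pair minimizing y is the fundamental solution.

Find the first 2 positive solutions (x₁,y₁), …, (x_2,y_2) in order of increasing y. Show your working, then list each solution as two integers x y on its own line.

193549 8890
74922430801 3441301220

√474 = [21; 1,3,2,1,1,…,3,1,42, …], period ℓ=14 (even) → k=13
i=0: a=21 ⇒ p=21, q=1
i=1: a=1 ⇒ p=22, q=1
…
i=4: a=1 ⇒ p=283, q=13
i=5: a=1 ⇒ p=479, q=22
…
i=7: a=6 ⇒ p=5051, q=232
…
i=9: a=1 ⇒ p=10864, q=499
i=10: a=1 ⇒ p=16677, q=766
i=11: a=2 ⇒ p=44218, q=2031
i=12: a=3 ⇒ p=149331, q=6859
i=13: a=1 ⇒ p=193549, q=8890
fundamental: x₁=193549, y₁=8890  (since 37461215401 − 474·79032100 = 1)
n=2: (193549,8890)∘(193549,8890) = (193549·193549+474·8890·8890, 193549·8890+8890·193549) = (74922430801,3441301220)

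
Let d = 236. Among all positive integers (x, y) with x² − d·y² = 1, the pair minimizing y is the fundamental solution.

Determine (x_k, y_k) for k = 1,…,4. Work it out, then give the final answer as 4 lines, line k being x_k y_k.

561799 36570
631236232801 41089978860
709255768702176199 46168618067101710
796918363201596536611201 51874966922918257173720

√236 → a₀=15, period (2,1,3,5,1,6,1,5,3,1,2,30); ℓ=12 even so k=11
i=0: a=15 ⇒ p=15, q=1
i=1: a=2 ⇒ p=31, q=2
i=2: a=1 ⇒ p=46, q=3
…
i=6: a=6 ⇒ p=7251, q=472
…
i=9: a=3 ⇒ p=154729, q=10072
i=10: a=1 ⇒ p=203535, q=13249
i=11: a=2 ⇒ p=561799, q=36570
fundamental: x₁=561799, y₁=36570  (since 315618116401 − 236·1337364900 = 1)
n=2: (561799,36570)∘(561799,36570) = (561799·561799+236·36570·36570, 561799·36570+36570·561799) = (631236232801,41089978860)
n=3: (631236232801,41089978860)∘(561799,36570) = (561799·631236232801+236·36570·41089978860, 561799·41089978860+36570·631236232801) = (709255768702176199,46168618067101710)
n=4: (709255768702176199,46168618067101710)∘(561799,36570) = (561799·709255768702176199+236·36570·46168618067101710, 561799·46168618067101710+36570·709255768702176199) = (796918363201596536611201,51874966922918257173720)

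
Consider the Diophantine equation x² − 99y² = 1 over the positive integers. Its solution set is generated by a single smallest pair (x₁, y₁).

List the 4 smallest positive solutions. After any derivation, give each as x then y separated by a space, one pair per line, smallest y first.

10 1
199 20
3970 399
79201 7960

d=99: √d = [9; 1,18] (ℓ=2, even), read p_1/q_1
i=0: a=9 ⇒ p=9, q=1
i=1: a=1 ⇒ p=10, q=1
fundamental: x₁=10, y₁=1  (since 100 − 99·1 = 1)
(x_2, y_2) = (10·10 + 99·1·1, 10·1 + 1·10) = (199, 20)
(x_3, y_3) = (10·199 + 99·1·20, 10·20 + 1·199) = (3970, 399)
(x_4, y_4) = (10·3970 + 99·1·399, 10·399 + 1·3970) = (79201, 7960)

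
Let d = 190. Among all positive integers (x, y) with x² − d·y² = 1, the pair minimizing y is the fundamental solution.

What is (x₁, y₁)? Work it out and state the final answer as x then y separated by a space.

√190 = [13; 1,3,1,1,1,…,3,1,26, …], period ℓ=14 (even) → k=13
i=0: a=13 ⇒ p=13, q=1
i=1: a=1 ⇒ p=14, q=1
…
i=3: a=1 ⇒ p=69, q=5
i=4: a=1 ⇒ p=124, q=9
i=5: a=1 ⇒ p=193, q=14
i=6: a=2 ⇒ p=510, q=37
i=7: a=2 ⇒ p=1213, q=88
…
i=9: a=1 ⇒ p=4149, q=301
…
i=11: a=1 ⇒ p=11234, q=815
i=12: a=3 ⇒ p=40787, q=2959
i=13: a=1 ⇒ p=52021, q=3774
(x₁, y₁) = (52021, 3774);  52021² − 190·3774² = 1 ✓

52021 3774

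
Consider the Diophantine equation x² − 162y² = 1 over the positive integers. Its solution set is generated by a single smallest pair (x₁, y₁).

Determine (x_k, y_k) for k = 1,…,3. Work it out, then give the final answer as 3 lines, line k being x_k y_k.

19601 1540
768398401 60371080
30122754096401 2366667076620

√162 → a₀=12, period (1,2,1,2,12,2,1,2,1,24); ℓ=10 even so k=9
i=0: a=12 ⇒ p=12, q=1
…
i=3: a=1 ⇒ p=51, q=4
…
i=5: a=12 ⇒ p=1731, q=136
…
i=8: a=2 ⇒ p=14268, q=1121
i=9: a=1 ⇒ p=19601, q=1540
(x₁, y₁) = (19601, 1540);  19601² − 162·1540² = 1 ✓
(19601+1540√162)^2 = 768398401 + 60371080√162
(19601+1540√162)^3 = 30122754096401 + 2366667076620√162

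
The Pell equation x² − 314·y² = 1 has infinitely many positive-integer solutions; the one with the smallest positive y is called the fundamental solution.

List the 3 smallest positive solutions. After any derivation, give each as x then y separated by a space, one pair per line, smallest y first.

[17; 1,2,1,1,2,1,34] for √314; ℓ=7 ⇒ convergent index 13
a_0=17:  p_0=17·1+0=17,  q_0=17·0+1=1
a_1=1:  p_1=1·17+1=18,  q_1=1·1+0=1
a_2=2:  p_2=2·18+17=53,  q_2=2·1+1=3
a_3=1:  p_3=1·53+18=71,  q_3=1·3+1=4
…
a_5=2:  p_5=2·124+71=319,  q_5=2·7+4=18
a_6=1:  p_6=1·319+124=443,  q_6=1·18+7=25
…
a_10=1:  p_10=1·47029+15824=62853,  q_10=1·2654+893=3547
a_11=1:  p_11=1·62853+47029=109882,  q_11=1·3547+2654=6201
a_12=2:  p_12=2·109882+62853=282617,  q_12=2·6201+3547=15949
a_13=1:  p_13=1·282617+109882=392499,  q_13=1·15949+6201=22150
(x₁, y₁) = (392499, 22150);  392499² − 314·22150² = 1 ✓
n=2: (392499,22150)∘(392499,22150) = (392499·392499+314·22150·22150, 392499·22150+22150·392499) = (308110930001,17387705700)
n=3: (308110930001,17387705700)∘(392499,22150) = (392499·308110930001+314·22150·17387705700, 392499·17387705700+22150·308110930001) = (241866463828532499,13649314199066450)

392499 22150
308110930001 17387705700
241866463828532499 13649314199066450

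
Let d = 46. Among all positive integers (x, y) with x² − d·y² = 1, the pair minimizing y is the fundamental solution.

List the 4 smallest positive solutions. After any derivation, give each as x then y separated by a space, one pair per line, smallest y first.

d=46: √d = [6; 1,3,1,1,2,6,2,1,1,3,1,12] (ℓ=12, even), read p_11/q_11
step 0: (6, 1)  from 6·(1,0) + (0,1)
…
step 5: (156, 23)  from 2·(61,9) + (34,5)
step 6: (997, 147)  from 6·(156,23) + (61,9)
…
step 10: (19038, 2807)  from 3·(5297,781) + (3147,464)
step 11: (24335, 3588)  from 1·(19038,2807) + (5297,781)
→ (24335, 3588).  Check: 24335²=592192225, 46·3588²=592192224, difference 1.
n=2: (24335,3588)∘(24335,3588) = (24335·24335+46·3588·3588, 24335·3588+3588·24335) = (1184384449,174627960)
n=3: (1184384449,174627960)∘(24335,3588) = (24335·1184384449+46·3588·174627960, 24335·174627960+3588·1184384449) = (57643991108495,8499142809612)
n=4: (57643991108495,8499142809612)∘(24335,3588) = (24335·57643991108495+46·3588·8499142809612, 24335·8499142809612+3588·57643991108495) = (2805533046066067201,413653280369188080)

24335 3588
1184384449 174627960
57643991108495 8499142809612
2805533046066067201 413653280369188080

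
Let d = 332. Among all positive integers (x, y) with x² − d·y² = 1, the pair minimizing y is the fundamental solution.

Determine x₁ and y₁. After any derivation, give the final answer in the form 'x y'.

d=332: √d = [18; 4,1,1,8,1,1,4,36] (ℓ=8, even), read p_7/q_7
step 0: (18, 1)  from 18·(1,0) + (0,1)
…
step 2: (91, 5)  from 1·(73,4) + (18,1)
…
step 6: (2970, 163)  from 1·(1567,86) + (1403,77)
step 7: (13447, 738)  from 4·(2970,163) + (1567,86)
fundamental: x₁=13447, y₁=738  (since 180821809 − 332·544644 = 1)

13447 738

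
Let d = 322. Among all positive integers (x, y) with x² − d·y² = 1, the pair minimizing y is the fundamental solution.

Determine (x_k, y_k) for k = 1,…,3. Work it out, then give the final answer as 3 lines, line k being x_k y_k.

√322 = [17; 1,16,1,34, …], period ℓ=4 (even) → k=3
a_0=17:  p_0=17·1+0=17,  q_0=17·0+1=1
…
a_2=16:  p_2=16·18+17=305,  q_2=16·1+1=17
a_3=1:  p_3=1·305+18=323,  q_3=1·17+1=18
→ (323, 18).  Check: 323²=104329, 322·18²=104328, difference 1.
k=2:  x_2 = 323·323+322·18·18 = 208657,  y_2 = 323·18+18·323 = 11628
k=3:  x_3 = 323·208657+322·18·11628 = 134792099,  y_3 = 323·11628+18·208657 = 7511670

323 18
208657 11628
134792099 7511670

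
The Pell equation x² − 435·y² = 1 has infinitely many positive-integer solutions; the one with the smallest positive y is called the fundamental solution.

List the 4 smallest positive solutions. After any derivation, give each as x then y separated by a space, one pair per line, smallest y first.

d=435: √d = [20; 1,5,1,40] (ℓ=4, even), read p_3/q_3
i=0: a=20 ⇒ p=20, q=1
…
i=2: a=5 ⇒ p=125, q=6
i=3: a=1 ⇒ p=146, q=7
→ (146, 7).  Check: 146²=21316, 435·7²=21315, difference 1.
n=2: (146,7)∘(146,7) = (146·146+435·7·7, 146·7+7·146) = (42631,2044)
n=3: (42631,2044)∘(146,7) = (146·42631+435·7·2044, 146·2044+7·42631) = (12448106,596841)
n=4: (12448106,596841)∘(146,7) = (146·12448106+435·7·596841, 146·596841+7·12448106) = (3634804321,174275528)

146 7
42631 2044
12448106 596841
3634804321 174275528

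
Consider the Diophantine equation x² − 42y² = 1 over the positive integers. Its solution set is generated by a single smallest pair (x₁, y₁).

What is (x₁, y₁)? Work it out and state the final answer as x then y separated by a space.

13 2

[6; 2,12] for √42; ℓ=2 ⇒ convergent index 1
a_0=6:  p_0=6·1+0=6,  q_0=6·0+1=1
a_1=2:  p_1=2·6+1=13,  q_1=2·1+0=2
→ (13, 2).  Check: 13²=169, 42·2²=168, difference 1.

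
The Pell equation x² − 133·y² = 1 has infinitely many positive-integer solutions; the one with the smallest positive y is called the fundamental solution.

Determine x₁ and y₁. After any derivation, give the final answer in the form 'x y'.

2588599 224460

√133 = [11; 1,1,7,5,1,…,1,1,22, …], period ℓ=16 (even) → k=15
i=0: a=11 ⇒ p=11, q=1
…
i=3: a=7 ⇒ p=173, q=15
i=4: a=5 ⇒ p=888, q=77
i=5: a=1 ⇒ p=1061, q=92
…
i=8: a=2 ⇒ p=7969, q=691
i=9: a=1 ⇒ p=10979, q=952
i=10: a=1 ⇒ p=18948, q=1643
i=11: a=1 ⇒ p=29927, q=2595
…
i=13: a=7 ⇒ p=1210008, q=104921
i=14: a=1 ⇒ p=1378591, q=119539
i=15: a=1 ⇒ p=2588599, q=224460
(x₁, y₁) = (2588599, 224460);  2588599² − 133·224460² = 1 ✓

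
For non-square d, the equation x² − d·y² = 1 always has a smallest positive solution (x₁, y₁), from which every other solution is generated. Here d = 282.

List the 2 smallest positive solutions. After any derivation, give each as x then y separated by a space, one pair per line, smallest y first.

2351 140
11054401 658280

d=282: √d = [16; 1,3,1,4,1,3,1,32] (ℓ=8, even), read p_7/q_7
step 0: (16, 1)  from 16·(1,0) + (0,1)
…
step 6: (1864, 111)  from 3·(487,29) + (403,24)
step 7: (2351, 140)  from 1·(1864,111) + (487,29)
→ (2351, 140).  Check: 2351²=5527201, 282·140²=5527200, difference 1.
k=2:  x_2 = 2351·2351+282·140·140 = 11054401,  y_2 = 2351·140+140·2351 = 658280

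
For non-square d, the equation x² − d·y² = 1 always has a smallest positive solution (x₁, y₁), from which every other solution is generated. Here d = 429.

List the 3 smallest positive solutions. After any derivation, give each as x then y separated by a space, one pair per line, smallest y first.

√429 = [20; 1,2,2,9,1,12,1,9,2,2,1,40, …], period ℓ=12 (even) → k=11
k=0  a_k=20  p_k/q_k = 20/1
…
k=6  a_k=12  p_k/q_k = 19511/942
k=7  a_k=1  p_k/q_k = 21023/1015
…
k=10  a_k=2  p_k/q_k = 1085636/52415
k=11  a_k=1  p_k/q_k = 1524095/73584
(x₁, y₁) = (1524095, 73584);  1524095² − 429·73584² = 1 ✓
k=2:  x_2 = 1524095·1524095+429·73584·73584 = 4645731138049,  y_2 = 1524095·73584+73584·1524095 = 224298012960
k=3:  x_3 = 1524095·4645731138049+429·73584·224298012960 = 14161071197688057215,  y_3 = 1524095·224298012960+73584·4645731138049 = 683702960124468816

1524095 73584
4645731138049 224298012960
14161071197688057215 683702960124468816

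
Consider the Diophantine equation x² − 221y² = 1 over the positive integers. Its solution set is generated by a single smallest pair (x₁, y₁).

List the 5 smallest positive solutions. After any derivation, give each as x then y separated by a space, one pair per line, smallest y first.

1665 112
5544449 372960
18463013505 1241956688
61481829427201 4135715398080
204734473529565825 13771931033649712

√221 → a₀=14, period (1,6,2,6,1,28); ℓ=6 even so k=5
i=0: a=14 ⇒ p=14, q=1
…
i=3: a=2 ⇒ p=223, q=15
i=4: a=6 ⇒ p=1442, q=97
i=5: a=1 ⇒ p=1665, q=112
(x₁, y₁) = (1665, 112);  1665² − 221·112² = 1 ✓
n=2: (1665,112)∘(1665,112) = (1665·1665+221·112·112, 1665·112+112·1665) = (5544449,372960)
n=3: (5544449,372960)∘(1665,112) = (1665·5544449+221·112·372960, 1665·372960+112·5544449) = (18463013505,1241956688)
n=4: (18463013505,1241956688)∘(1665,112) = (1665·18463013505+221·112·1241956688, 1665·1241956688+112·18463013505) = (61481829427201,4135715398080)
n=5: (61481829427201,4135715398080)∘(1665,112) = (1665·61481829427201+221·112·4135715398080, 1665·4135715398080+112·61481829427201) = (204734473529565825,13771931033649712)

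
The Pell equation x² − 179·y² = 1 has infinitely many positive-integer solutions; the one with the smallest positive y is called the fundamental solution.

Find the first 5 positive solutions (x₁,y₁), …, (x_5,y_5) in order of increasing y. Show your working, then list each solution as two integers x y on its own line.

[13; 2,1,1,1,3,…,1,2,26] for √179; ℓ=14 ⇒ convergent index 13
step 0: (13, 1)  from 13·(1,0) + (0,1)
step 1: (27, 2)  from 2·(13,1) + (1,0)
…
step 3: (67, 5)  from 1·(40,3) + (27,2)
…
step 6: (2047, 153)  from 5·(388,29) + (107,8)
step 7: (26999, 2018)  from 13·(2047,153) + (388,29)
step 8: (137042, 10243)  from 5·(26999,2018) + (2047,153)
step 9: (438125, 32747)  from 3·(137042,10243) + (26999,2018)
…
step 11: (1013292, 75737)  from 1·(575167,42990) + (438125,32747)
step 12: (1588459, 118727)  from 1·(1013292,75737) + (575167,42990)
step 13: (4190210, 313191)  from 2·(1588459,118727) + (1013292,75737)
fundamental: x₁=4190210, y₁=313191  (since 17557859844100 − 179·98088602481 = 1)
k=2:  x_2 = 4190210·4190210+179·313191·313191 = 35115719688199,  y_2 = 4190210·313191+313191·4190210 = 2624672120220
k=3:  x_3 = 4190210·35115719688199+179·313191·2624672120220 = 294284479589372473370,  y_3 = 4190210·2624672120220+313191·35115719688199 = 21995854729733779209
k=4:  x_4 = 4190210·294284479589372473370+179·313191·21995854729733779209 = 2466227538440333747559727201,  y_4 = 4190210·21995854729733779209+313191·294284479589372473370 = 184334500894152933286567560
k=5:  x_5 = 4190210·2466227538440333747559727201+179·313191·184334500894152933286567560 = 20668022587695847460244899657331050,  y_5 = 4190210·184334500894152933286567560+313191·2466227538440333747559727201 = 1544800537983355129318686777395991

4190210 313191
35115719688199 2624672120220
294284479589372473370 21995854729733779209
2466227538440333747559727201 184334500894152933286567560
20668022587695847460244899657331050 1544800537983355129318686777395991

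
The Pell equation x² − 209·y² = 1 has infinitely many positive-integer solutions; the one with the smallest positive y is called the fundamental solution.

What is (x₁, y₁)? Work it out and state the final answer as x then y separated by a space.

√209 = [14; 2,5,3,2,3,5,2,28, …], period ℓ=8 (even) → k=7
i=0: a=14 ⇒ p=14, q=1
…
i=2: a=5 ⇒ p=159, q=11
…
i=5: a=3 ⇒ p=4019, q=278
i=6: a=5 ⇒ p=21266, q=1471
i=7: a=2 ⇒ p=46551, q=3220
(x₁, y₁) = (46551, 3220);  46551² − 209·3220² = 1 ✓

46551 3220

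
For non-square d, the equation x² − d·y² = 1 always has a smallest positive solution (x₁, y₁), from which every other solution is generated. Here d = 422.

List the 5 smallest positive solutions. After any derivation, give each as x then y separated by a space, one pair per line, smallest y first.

7022501 341850
98631040590001 4801283933700
1385273162348638202501 67434042451384025550
19456164335732849620362360001 947111261097768740333867400
273261867007695159110526238300562501 13302179556340616719484196916709250

[20; 1,1,5,2,1,…,1,1,40] for √422; ℓ=14 ⇒ convergent index 13
step 0: (20, 1)  from 20·(1,0) + (0,1)
…
step 6: (2650, 129)  from 3·(719,35) + (493,24)
step 7: (53719, 2615)  from 20·(2650,129) + (719,35)
step 8: (163807, 7974)  from 3·(53719,2615) + (2650,129)
step 9: (217526, 10589)  from 1·(163807,7974) + (53719,2615)
…
step 12: (3810680, 185501)  from 1·(3211821,156349) + (598859,29152)
step 13: (7022501, 341850)  from 1·(3810680,185501) + (3211821,156349)
fundamental: x₁=7022501, y₁=341850  (since 49315520295001 − 422·116861422500 = 1)
(7022501+341850√422)^2 = 98631040590001 + 4801283933700√422
(7022501+341850√422)^3 = 1385273162348638202501 + 67434042451384025550√422
(7022501+341850√422)^4 = 19456164335732849620362360001 + 947111261097768740333867400√422
(7022501+341850√422)^5 = 273261867007695159110526238300562501 + 13302179556340616719484196916709250√422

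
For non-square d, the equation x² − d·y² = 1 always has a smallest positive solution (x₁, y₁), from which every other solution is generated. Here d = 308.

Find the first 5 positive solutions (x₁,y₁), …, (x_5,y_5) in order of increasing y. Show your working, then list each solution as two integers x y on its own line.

351 20
246401 14040
172973151 9856060
121426905601 6918940080
85241514758751 4857086080100

√308 → a₀=17, period (1,1,4,1,1,34); ℓ=6 even so k=5
k=0  a_k=17  p_k/q_k = 17/1
k=1  a_k=1  p_k/q_k = 18/1
k=2  a_k=1  p_k/q_k = 35/2
k=3  a_k=4  p_k/q_k = 158/9
k=4  a_k=1  p_k/q_k = 193/11
k=5  a_k=1  p_k/q_k = 351/20
(x₁, y₁) = (351, 20);  351² − 308·20² = 1 ✓
k=2:  x_2 = 351·351+308·20·20 = 246401,  y_2 = 351·20+20·351 = 14040
k=3:  x_3 = 351·246401+308·20·14040 = 172973151,  y_3 = 351·14040+20·246401 = 9856060
k=4:  x_4 = 351·172973151+308·20·9856060 = 121426905601,  y_4 = 351·9856060+20·172973151 = 6918940080
k=5:  x_5 = 351·121426905601+308·20·6918940080 = 85241514758751,  y_5 = 351·6918940080+20·121426905601 = 4857086080100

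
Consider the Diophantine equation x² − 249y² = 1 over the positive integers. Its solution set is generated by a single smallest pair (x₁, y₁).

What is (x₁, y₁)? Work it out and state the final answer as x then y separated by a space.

[15; 1,3,1,1,5,…,3,1,30] for √249; ℓ=16 ⇒ convergent index 15
k=0  a_k=15  p_k/q_k = 15/1
k=1  a_k=1  p_k/q_k = 16/1
k=2  a_k=3  p_k/q_k = 63/4
k=3  a_k=1  p_k/q_k = 79/5
k=4  a_k=1  p_k/q_k = 142/9
k=5  a_k=5  p_k/q_k = 789/50
k=6  a_k=1  p_k/q_k = 931/59
k=7  a_k=3  p_k/q_k = 3582/227
k=8  a_k=10  p_k/q_k = 36751/2329
…
k=10  a_k=1  p_k/q_k = 150586/9543
k=11  a_k=5  p_k/q_k = 866765/54929
k=12  a_k=1  p_k/q_k = 1017351/64472
k=13  a_k=1  p_k/q_k = 1884116/119401
k=14  a_k=3  p_k/q_k = 6669699/422675
k=15  a_k=1  p_k/q_k = 8553815/542076
(x₁, y₁) = (8553815, 542076);  8553815² − 249·542076² = 1 ✓

8553815 542076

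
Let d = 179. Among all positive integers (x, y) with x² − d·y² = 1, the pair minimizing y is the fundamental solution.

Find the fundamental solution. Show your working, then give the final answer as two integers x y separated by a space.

√179 → a₀=13, period (2,1,1,1,3,…,1,2,26); ℓ=14 even so k=13
step 0: (13, 1)  from 13·(1,0) + (0,1)
step 1: (27, 2)  from 2·(13,1) + (1,0)
…
step 3: (67, 5)  from 1·(40,3) + (27,2)
…
step 6: (2047, 153)  from 5·(388,29) + (107,8)
step 7: (26999, 2018)  from 13·(2047,153) + (388,29)
…
step 9: (438125, 32747)  from 3·(137042,10243) + (26999,2018)
step 10: (575167, 42990)  from 1·(438125,32747) + (137042,10243)
…
step 12: (1588459, 118727)  from 1·(1013292,75737) + (575167,42990)
step 13: (4190210, 313191)  from 2·(1588459,118727) + (1013292,75737)
(x₁, y₁) = (4190210, 313191);  4190210² − 179·313191² = 1 ✓

4190210 313191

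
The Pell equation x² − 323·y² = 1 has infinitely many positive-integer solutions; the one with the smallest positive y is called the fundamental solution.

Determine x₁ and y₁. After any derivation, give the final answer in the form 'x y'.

18 1

[17; 1,34] for √323; ℓ=2 ⇒ convergent index 1
a_0=17:  p_0=17·1+0=17,  q_0=17·0+1=1
a_1=1:  p_1=1·17+1=18,  q_1=1·1+0=1
→ (18, 1).  Check: 18²=324, 323·1²=323, difference 1.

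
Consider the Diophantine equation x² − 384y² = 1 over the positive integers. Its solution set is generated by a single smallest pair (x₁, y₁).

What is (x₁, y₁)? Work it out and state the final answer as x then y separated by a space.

√384 = [19; 1,1,2,9,2,1,1,38, …], period ℓ=8 (even) → k=7
a_0=19:  p_0=19·1+0=19,  q_0=19·0+1=1
…
a_2=1:  p_2=1·20+19=39,  q_2=1·1+1=2
a_3=2:  p_3=2·39+20=98,  q_3=2·2+1=5
…
a_6=1:  p_6=1·1940+921=2861,  q_6=1·99+47=146
a_7=1:  p_7=1·2861+1940=4801,  q_7=1·146+99=245
fundamental: x₁=4801, y₁=245  (since 23049601 − 384·60025 = 1)

4801 245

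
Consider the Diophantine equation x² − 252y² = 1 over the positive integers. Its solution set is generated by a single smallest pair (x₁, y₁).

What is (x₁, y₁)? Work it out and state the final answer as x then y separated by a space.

d=252: √d = [15; 1,6,1,30] (ℓ=4, even), read p_3/q_3
step 0: (15, 1)  from 15·(1,0) + (0,1)
step 1: (16, 1)  from 1·(15,1) + (1,0)
step 2: (111, 7)  from 6·(16,1) + (15,1)
step 3: (127, 8)  from 1·(111,7) + (16,1)
fundamental: x₁=127, y₁=8  (since 16129 − 252·64 = 1)

127 8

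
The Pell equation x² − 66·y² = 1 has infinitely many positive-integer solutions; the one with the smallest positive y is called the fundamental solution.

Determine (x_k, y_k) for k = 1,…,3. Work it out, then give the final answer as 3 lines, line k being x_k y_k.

65 8
8449 1040
1098305 135192

d=66: √d = [8; 8,16] (ℓ=2, even), read p_1/q_1
a_0=8:  p_0=8·1+0=8,  q_0=8·0+1=1
a_1=8:  p_1=8·8+1=65,  q_1=8·1+0=8
(x₁, y₁) = (65, 8);  65² − 66·8² = 1 ✓
(x_2, y_2) = (65·65 + 66·8·8, 65·8 + 8·65) = (8449, 1040)
(x_3, y_3) = (65·8449 + 66·8·1040, 65·1040 + 8·8449) = (1098305, 135192)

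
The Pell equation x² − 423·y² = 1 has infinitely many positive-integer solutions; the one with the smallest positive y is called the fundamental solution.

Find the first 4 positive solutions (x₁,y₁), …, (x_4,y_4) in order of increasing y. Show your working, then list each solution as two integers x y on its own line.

d=423: √d = [20; 1,1,3,4,3,1,1,40] (ℓ=8, even), read p_7/q_7
k=0  a_k=20  p_k/q_k = 20/1
…
k=2  a_k=1  p_k/q_k = 41/2
k=3  a_k=3  p_k/q_k = 144/7
k=4  a_k=4  p_k/q_k = 617/30
k=5  a_k=3  p_k/q_k = 1995/97
k=6  a_k=1  p_k/q_k = 2612/127
k=7  a_k=1  p_k/q_k = 4607/224
(x₁, y₁) = (4607, 224);  4607² − 423·224² = 1 ✓
n=2: (4607,224)∘(4607,224) = (4607·4607+423·224·224, 4607·224+224·4607) = (42448897,2063936)
n=3: (42448897,2063936)∘(4607,224) = (4607·42448897+423·224·2063936, 4607·2063936+224·42448897) = (391124132351,19017106080)
n=4: (391124132351,19017106080)∘(4607,224) = (4607·391124132351+423·224·19017106080, 4607·19017106080+224·391124132351) = (3603817713033217,175223613357184)

4607 224
42448897 2063936
391124132351 19017106080
3603817713033217 175223613357184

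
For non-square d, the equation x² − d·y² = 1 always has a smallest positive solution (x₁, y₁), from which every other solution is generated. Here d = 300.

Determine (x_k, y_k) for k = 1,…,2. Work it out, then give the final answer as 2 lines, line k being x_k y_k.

1351 78
3650401 210756

√300 = [17; 3,8,3,34, …], period ℓ=4 (even) → k=3
i=0: a=17 ⇒ p=17, q=1
…
i=2: a=8 ⇒ p=433, q=25
i=3: a=3 ⇒ p=1351, q=78
fundamental: x₁=1351, y₁=78  (since 1825201 − 300·6084 = 1)
k=2:  x_2 = 1351·1351+300·78·78 = 3650401,  y_2 = 1351·78+78·1351 = 210756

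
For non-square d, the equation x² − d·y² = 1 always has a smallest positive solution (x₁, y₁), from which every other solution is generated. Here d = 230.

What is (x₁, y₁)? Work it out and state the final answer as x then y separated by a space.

√230 → a₀=15, period (6,30); ℓ=2 even so k=1
a_0=15:  p_0=15·1+0=15,  q_0=15·0+1=1
a_1=6:  p_1=6·15+1=91,  q_1=6·1+0=6
→ (91, 6).  Check: 91²=8281, 230·6²=8280, difference 1.

91 6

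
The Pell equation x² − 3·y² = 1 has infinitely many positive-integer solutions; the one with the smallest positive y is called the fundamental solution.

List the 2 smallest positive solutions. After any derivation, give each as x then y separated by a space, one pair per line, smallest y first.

2 1
7 4

d=3: √d = [1; 1,2] (ℓ=2, even), read p_1/q_1
i=0: a=1 ⇒ p=1, q=1
i=1: a=1 ⇒ p=2, q=1
→ (2, 1).  Check: 2²=4, 3·1²=3, difference 1.
k=2:  x_2 = 2·2+3·1·1 = 7,  y_2 = 2·1+1·2 = 4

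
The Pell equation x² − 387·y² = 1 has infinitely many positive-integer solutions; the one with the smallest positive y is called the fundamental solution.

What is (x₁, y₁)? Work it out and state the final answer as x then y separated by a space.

3482 177

[19; 1,2,19,2,1,38] for √387; ℓ=6 ⇒ convergent index 5
a_0=19:  p_0=19·1+0=19,  q_0=19·0+1=1
a_1=1:  p_1=1·19+1=20,  q_1=1·1+0=1
a_2=2:  p_2=2·20+19=59,  q_2=2·1+1=3
a_3=19:  p_3=19·59+20=1141,  q_3=19·3+1=58
a_4=2:  p_4=2·1141+59=2341,  q_4=2·58+3=119
a_5=1:  p_5=1·2341+1141=3482,  q_5=1·119+58=177
fundamental: x₁=3482, y₁=177  (since 12124324 − 387·31329 = 1)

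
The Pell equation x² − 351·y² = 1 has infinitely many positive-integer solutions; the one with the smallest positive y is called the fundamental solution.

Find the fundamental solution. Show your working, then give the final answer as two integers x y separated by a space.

√351 = [18; 1,2,1,3,2,2,2,3,1,2,1,36, …], period ℓ=12 (even) → k=11
i=0: a=18 ⇒ p=18, q=1
…
i=2: a=2 ⇒ p=56, q=3
…
i=9: a=1 ⇒ p=16543, q=883
i=10: a=2 ⇒ p=45882, q=2449
i=11: a=1 ⇒ p=62425, q=3332
fundamental: x₁=62425, y₁=3332  (since 3896880625 − 351·11102224 = 1)

62425 3332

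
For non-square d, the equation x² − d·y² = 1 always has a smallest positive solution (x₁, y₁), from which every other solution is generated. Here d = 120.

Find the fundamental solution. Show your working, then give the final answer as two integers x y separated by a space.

11 1

√120 → a₀=10, period (1,20); ℓ=2 even so k=1
i=0: a=10 ⇒ p=10, q=1
i=1: a=1 ⇒ p=11, q=1
fundamental: x₁=11, y₁=1  (since 121 − 120·1 = 1)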